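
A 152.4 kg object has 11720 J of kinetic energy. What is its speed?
v = √(2·KE/m) = √(2·11720/152.4) = 12.4 m/s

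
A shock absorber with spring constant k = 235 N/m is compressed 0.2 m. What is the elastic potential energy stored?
PE = ½kx² = ½(235)(0.2)² = 4.7 J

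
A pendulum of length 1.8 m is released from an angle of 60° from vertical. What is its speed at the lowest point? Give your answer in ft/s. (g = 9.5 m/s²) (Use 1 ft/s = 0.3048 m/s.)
h = L(1 − cosθ) = 1.8(1 − cos60°) = 0.9 m
v = √(2gh) = √(2·9.5·0.9) = 4.13521 m/s = 13.57 ft/s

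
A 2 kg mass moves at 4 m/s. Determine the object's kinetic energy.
KE = ½mv² = ½(2)(4)² = 16.0 J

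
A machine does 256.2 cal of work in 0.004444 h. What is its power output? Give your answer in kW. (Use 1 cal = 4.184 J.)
Convert to SI: W = 1071.94 J, t = 15.9984 s
P = W/t = 1071.94/15.9984 = 67.003 W = 0.067 kW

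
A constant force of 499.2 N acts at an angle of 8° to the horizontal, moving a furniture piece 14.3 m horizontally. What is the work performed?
W = F·d·cosθ = (499.2)(14.3)cos(8°) = 7069 J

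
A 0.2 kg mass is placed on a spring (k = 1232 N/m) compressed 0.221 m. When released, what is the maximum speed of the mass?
½kx² = ½mv² ⇒ v = x√(k/m) = (0.221)√(1232/0.2) = 17.35 m/s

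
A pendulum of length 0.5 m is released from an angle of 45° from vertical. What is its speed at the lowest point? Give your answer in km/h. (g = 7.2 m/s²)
h = L(1 − cosθ) = 0.5(1 − cos45°) = 0.146447 m
v = √(2gh) = √(2·7.2·0.146447) = 1.45218 m/s = 5.228 km/h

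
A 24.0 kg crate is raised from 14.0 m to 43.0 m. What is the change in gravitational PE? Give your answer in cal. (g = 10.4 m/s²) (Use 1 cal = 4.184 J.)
ΔPE = mgΔh = (24.0)(10.4)(29.0) = 7238.4 J = 1730 cal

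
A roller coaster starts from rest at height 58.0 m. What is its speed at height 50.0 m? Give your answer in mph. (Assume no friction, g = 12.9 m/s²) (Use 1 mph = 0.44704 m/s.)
mgh₁ = mgh₂ + ½mv² ⇒ v = √(2g(h₁−h₂)) = √(2·12.9·8.0) = 14.3666 m/s = 32.14 mph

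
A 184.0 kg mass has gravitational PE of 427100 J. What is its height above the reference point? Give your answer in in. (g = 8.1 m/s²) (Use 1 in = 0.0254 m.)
h = PE/(mg) = 427100/(184.0·8.1) = 286.567 m = 11280 in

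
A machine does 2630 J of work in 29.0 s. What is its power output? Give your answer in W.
P = W/t = 2630.0/29.0 = 90.69 W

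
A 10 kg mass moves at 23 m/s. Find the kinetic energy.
KE = ½mv² = ½(10)(23)² = 2645.0 J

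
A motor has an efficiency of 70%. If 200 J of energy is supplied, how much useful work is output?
W_out = η·W_in = 0.7·200 = 140.0 J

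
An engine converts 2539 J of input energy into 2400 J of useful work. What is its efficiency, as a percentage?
η = W_out/W_in = 2400/2539 = 94.53%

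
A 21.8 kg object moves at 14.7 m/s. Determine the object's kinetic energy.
KE = ½mv² = ½(21.8)(14.7)² = 2355 J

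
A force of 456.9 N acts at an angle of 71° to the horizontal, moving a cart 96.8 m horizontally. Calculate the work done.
W = F·d·cosθ = (456.9)(96.8)cos(71°) = 14400 J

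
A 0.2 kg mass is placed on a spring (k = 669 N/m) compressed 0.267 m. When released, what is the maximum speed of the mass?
½kx² = ½mv² ⇒ v = x√(k/m) = (0.267)√(669/0.2) = 15.44 m/s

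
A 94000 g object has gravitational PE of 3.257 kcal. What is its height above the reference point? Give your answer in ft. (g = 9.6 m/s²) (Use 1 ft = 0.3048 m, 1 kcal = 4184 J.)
Convert to SI: m = 94.0 kg, PE = 13627.3 J
h = PE/(mg) = 13627.3/(94.0·9.6) = 15.1012 m = 49.54 ft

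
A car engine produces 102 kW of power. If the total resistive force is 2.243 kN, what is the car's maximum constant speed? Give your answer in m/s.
Convert to SI: F = 2243.0 N
P = Fv ⇒ v = P/F = 102000 W/2243.0 N = 45.47 m/s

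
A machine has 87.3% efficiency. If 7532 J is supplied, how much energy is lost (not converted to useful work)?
W_lost = W_in(1 − η) = 7532·(1 − 0.873) = 956.6 J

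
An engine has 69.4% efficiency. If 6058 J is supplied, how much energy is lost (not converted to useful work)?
W_lost = W_in(1 − η) = 6058·(1 − 0.694) = 1854 J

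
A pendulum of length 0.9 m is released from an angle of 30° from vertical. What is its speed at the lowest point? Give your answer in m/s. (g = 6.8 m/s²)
h = L(1 − cosθ) = 0.9(1 − cos30°) = 0.120577 m
v = √(2gh) = √(2·6.8·0.120577) = 1.281 m/s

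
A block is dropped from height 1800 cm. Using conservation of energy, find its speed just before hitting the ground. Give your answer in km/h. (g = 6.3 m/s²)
Convert to SI: h = 18.0 m
mgh = ½mv² ⇒ v = √(2gh) = √(2·6.3·18.0) = 15.0599 m/s = 54.22 km/h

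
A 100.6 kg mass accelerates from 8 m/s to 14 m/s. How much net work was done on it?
W = ΔKE = ½m(v₂² − v₁²) = ½(100.6)(14² − 8²) = 6639.6 J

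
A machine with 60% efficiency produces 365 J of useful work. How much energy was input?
W_in = W_out/η = 365/0.6 = 608.3 J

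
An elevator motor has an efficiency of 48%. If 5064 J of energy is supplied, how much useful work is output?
W_out = η·W_in = 0.48·5064 = 2430.72 J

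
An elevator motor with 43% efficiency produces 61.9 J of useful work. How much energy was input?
W_in = W_out/η = 61.9/0.43 = 144.0 J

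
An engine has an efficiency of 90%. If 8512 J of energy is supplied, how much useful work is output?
W_out = η·W_in = 0.9·8512 = 7660.8 J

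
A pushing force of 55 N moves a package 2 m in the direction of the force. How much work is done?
W = F·d = (55)(2) = 110.0 J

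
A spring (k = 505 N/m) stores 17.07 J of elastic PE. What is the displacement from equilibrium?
x = √(2·PE/k) = √(2·17.07/505) = 0.26 m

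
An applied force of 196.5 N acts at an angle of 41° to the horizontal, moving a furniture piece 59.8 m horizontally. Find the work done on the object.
W = F·d·cosθ = (196.5)(59.8)cos(41°) = 8868 J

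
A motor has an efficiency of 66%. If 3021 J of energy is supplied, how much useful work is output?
W_out = η·W_in = 0.66·3021 = 1993.86 J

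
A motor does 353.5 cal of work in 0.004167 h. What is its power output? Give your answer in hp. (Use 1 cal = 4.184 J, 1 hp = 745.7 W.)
Convert to SI: W = 1479.04 J, t = 15.0012 s
P = W/t = 1479.04/15.0012 = 98.595 W = 0.1322 hp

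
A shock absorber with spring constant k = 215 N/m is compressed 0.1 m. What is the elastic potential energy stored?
PE = ½kx² = ½(215)(0.1)² = 1.075 J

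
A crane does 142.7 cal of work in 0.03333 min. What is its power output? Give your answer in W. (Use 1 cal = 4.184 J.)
Convert to SI: W = 597.057 J, t = 1.9998 s
P = W/t = 597.057/1.9998 = 298.6 W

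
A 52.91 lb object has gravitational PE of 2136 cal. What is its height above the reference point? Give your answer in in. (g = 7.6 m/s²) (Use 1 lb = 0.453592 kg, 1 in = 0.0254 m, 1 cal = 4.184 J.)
Convert to SI: m = 23.9996 kg, PE = 8937.02 J
h = PE/(mg) = 8937.02/(23.9996·7.6) = 48.9978 m = 1929 in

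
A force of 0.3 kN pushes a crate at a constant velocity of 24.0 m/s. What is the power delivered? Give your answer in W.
Convert to SI: F = 300.0 N, v = 24.0 m/s
P = Fv = (300.0)(24.0) = 7200 W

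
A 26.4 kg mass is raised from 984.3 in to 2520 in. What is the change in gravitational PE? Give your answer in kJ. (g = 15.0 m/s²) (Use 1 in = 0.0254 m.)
Convert to SI: m = 26.4 kg, Δh = 39.0068 m
ΔPE = mgΔh = (26.4)(15.0)(39.0068) = 15446.7 J = 15.45 kJ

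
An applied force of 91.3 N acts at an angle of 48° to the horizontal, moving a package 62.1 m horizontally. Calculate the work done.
W = F·d·cosθ = (91.3)(62.1)cos(48°) = 3794 J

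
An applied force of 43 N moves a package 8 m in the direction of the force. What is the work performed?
W = F·d = (43)(8) = 344.0 J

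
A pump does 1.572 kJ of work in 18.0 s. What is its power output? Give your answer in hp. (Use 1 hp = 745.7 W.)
Convert to SI: W = 1572.0 J, t = 18.0 s
P = W/t = 1572.0/18.0 = 87.3333 W = 0.1171 hp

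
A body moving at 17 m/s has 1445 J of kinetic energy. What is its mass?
m = 2·KE/v² = 2·1445/(17)² = 10.0 kg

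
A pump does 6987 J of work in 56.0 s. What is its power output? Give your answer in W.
P = W/t = 6987.0/56.0 = 124.8 W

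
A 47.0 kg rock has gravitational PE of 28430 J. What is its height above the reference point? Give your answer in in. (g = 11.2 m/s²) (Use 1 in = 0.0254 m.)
h = PE/(mg) = 28430.0/(47.0·11.2) = 54.0084 m = 2126 in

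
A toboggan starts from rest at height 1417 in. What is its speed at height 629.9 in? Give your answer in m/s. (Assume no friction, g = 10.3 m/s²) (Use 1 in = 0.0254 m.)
Convert to SI: h₁−h₂ = 19.9923 m
mgh₁ = mgh₂ + ½mv² ⇒ v = √(2g(h₁−h₂)) = √(2·10.3·19.9923) = 20.29 m/s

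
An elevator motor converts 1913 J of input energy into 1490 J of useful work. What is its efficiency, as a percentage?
η = W_out/W_in = 1490/1913 = 77.89%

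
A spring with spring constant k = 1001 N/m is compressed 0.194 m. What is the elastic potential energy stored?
PE = ½kx² = ½(1001)(0.194)² = 18.84 J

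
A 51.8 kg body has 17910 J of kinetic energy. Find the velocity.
v = √(2·KE/m) = √(2·17910/51.8) = 26.3 m/s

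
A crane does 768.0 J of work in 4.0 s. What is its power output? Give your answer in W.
P = W/t = 768.0/4.0 = 192.0 W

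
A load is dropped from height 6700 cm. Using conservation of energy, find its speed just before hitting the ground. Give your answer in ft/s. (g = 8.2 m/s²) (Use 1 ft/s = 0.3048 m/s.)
Convert to SI: h = 67.0 m
mgh = ½mv² ⇒ v = √(2gh) = √(2·8.2·67.0) = 33.1482 m/s = 108.8 ft/s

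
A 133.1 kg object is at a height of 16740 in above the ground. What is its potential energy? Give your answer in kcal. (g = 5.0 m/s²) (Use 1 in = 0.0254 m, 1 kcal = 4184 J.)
Convert to SI: m = 133.1 kg, h = 425.196 m
PE = mgh = (133.1)(5.0)(425.196) = 282968 J = 67.63 kcal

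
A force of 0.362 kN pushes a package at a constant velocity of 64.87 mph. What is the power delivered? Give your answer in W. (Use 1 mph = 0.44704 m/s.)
Convert to SI: F = 362.0 N, v = 28.9995 m/s
P = Fv = (362.0)(28.9995) = 10500 W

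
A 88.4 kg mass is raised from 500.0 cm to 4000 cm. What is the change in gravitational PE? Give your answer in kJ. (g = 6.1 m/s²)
Convert to SI: m = 88.4 kg, Δh = 35.0 m
ΔPE = mgΔh = (88.4)(6.1)(35.0) = 18873.4 J = 18.87 kJ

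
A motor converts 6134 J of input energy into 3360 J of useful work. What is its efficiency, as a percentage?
η = W_out/W_in = 3360/6134 = 54.78%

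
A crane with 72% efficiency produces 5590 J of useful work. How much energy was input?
W_in = W_out/η = 5590/0.72 = 7764 J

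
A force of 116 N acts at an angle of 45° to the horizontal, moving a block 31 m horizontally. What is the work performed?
W = F·d·cosθ = (116)(31)cos(45°) = 2543 J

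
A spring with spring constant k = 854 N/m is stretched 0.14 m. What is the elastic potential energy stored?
PE = ½kx² = ½(854)(0.14)² = 8.369 J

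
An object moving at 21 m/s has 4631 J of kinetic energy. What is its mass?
m = 2·KE/v² = 2·4631/(21)² = 21.0 kg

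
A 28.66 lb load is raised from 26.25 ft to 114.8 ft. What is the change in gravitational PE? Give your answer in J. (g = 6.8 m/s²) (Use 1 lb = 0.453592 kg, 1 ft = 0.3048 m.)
Convert to SI: m = 12.9999 kg, Δh = 26.99 m
ΔPE = mgΔh = (12.9999)(6.8)(26.99) = 2386 J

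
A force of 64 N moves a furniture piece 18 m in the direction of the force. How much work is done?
W = F·d = (64)(18) = 1152 J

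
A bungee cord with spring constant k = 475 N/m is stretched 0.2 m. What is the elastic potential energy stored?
PE = ½kx² = ½(475)(0.2)² = 9.5 J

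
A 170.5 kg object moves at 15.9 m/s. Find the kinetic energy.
KE = ½mv² = ½(170.5)(15.9)² = 21550 J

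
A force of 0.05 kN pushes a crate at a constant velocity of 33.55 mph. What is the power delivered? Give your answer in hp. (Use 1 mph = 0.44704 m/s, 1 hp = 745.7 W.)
Convert to SI: F = 50.0 N, v = 14.9982 m/s
P = Fv = (50.0)(14.9982) = 749.91 W = 1.006 hp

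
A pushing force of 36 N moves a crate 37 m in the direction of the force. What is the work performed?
W = F·d = (36)(37) = 1332 J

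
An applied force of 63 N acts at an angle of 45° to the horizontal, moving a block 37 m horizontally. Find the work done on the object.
W = F·d·cosθ = (63)(37)cos(45°) = 1648 J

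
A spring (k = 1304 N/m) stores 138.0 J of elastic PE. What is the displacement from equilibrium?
x = √(2·PE/k) = √(2·138.0/1304) = 0.4601 m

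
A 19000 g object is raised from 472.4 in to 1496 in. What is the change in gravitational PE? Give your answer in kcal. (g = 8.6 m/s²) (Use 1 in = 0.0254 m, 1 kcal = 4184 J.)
Convert to SI: m = 19.0 kg, Δh = 25.9994 m
ΔPE = mgΔh = (19.0)(8.6)(25.9994) = 4248.31 J = 1.015 kcal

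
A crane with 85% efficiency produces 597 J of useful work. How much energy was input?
W_in = W_out/η = 597/0.85 = 702.4 J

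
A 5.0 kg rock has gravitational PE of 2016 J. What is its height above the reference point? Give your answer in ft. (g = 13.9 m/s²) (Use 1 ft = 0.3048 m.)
h = PE/(mg) = 2016.0/(5.0·13.9) = 29.0072 m = 95.17 ft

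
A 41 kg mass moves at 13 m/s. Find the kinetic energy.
KE = ½mv² = ½(41)(13)² = 3464.5 J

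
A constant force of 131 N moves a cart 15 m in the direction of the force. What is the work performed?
W = F·d = (131)(15) = 1965 J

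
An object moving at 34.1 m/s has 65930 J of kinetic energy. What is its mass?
m = 2·KE/v² = 2·65930/(34.1)² = 113.4 kg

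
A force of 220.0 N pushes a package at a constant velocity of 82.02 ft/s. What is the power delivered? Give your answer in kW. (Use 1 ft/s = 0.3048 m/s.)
Convert to SI: F = 220.0 N, v = 24.9997 m/s
P = Fv = (220.0)(24.9997) = 5499.93 W = 5.5 kW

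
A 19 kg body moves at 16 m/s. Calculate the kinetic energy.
KE = ½mv² = ½(19)(16)² = 2432.0 J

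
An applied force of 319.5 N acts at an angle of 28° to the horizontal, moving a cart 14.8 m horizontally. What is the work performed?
W = F·d·cosθ = (319.5)(14.8)cos(28°) = 4175 J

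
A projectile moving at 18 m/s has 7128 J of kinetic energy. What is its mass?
m = 2·KE/v² = 2·7128/(18)² = 44.0 kg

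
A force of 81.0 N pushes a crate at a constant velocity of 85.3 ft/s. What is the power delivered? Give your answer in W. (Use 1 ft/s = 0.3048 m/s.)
Convert to SI: F = 81.0 N, v = 25.9994 m/s
P = Fv = (81.0)(25.9994) = 2106 W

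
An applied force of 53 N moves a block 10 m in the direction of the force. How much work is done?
W = F·d = (53)(10) = 530.0 J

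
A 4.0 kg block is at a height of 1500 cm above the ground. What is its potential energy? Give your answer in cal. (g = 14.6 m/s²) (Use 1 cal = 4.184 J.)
Convert to SI: m = 4.0 kg, h = 15.0 m
PE = mgh = (4.0)(14.6)(15.0) = 876.0 J = 209.4 cal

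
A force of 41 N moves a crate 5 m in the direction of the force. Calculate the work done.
W = F·d = (41)(5) = 205.0 J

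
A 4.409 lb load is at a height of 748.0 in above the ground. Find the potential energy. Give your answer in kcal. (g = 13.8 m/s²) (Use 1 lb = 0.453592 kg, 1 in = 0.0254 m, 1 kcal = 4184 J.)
Convert to SI: m = 1.99989 kg, h = 18.9992 m
PE = mgh = (1.99989)(13.8)(18.9992) = 524.348 J = 0.1253 kcal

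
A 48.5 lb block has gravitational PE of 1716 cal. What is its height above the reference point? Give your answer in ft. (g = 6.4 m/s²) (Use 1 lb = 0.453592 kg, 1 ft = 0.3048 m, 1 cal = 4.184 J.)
Convert to SI: m = 21.9992 kg, PE = 7179.74 J
h = PE/(mg) = 7179.74/(21.9992·6.4) = 50.9943 m = 167.3 ft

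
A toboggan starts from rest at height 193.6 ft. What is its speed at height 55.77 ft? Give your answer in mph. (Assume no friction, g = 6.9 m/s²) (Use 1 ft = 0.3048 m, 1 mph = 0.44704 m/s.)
Convert to SI: h₁−h₂ = 42.0106 m
mgh₁ = mgh₂ + ½mv² ⇒ v = √(2g(h₁−h₂)) = √(2·6.9·42.0106) = 24.0779 m/s = 53.86 mph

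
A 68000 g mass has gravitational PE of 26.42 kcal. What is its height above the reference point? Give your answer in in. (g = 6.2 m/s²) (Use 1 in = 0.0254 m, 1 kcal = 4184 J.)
Convert to SI: m = 68.0 kg, PE = 110541 J
h = PE/(mg) = 110541/(68.0·6.2) = 262.195 m = 10320 in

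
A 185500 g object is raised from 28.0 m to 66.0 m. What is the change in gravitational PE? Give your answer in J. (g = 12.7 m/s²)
Convert to SI: m = 185.5 kg, Δh = 38.0 m
ΔPE = mgΔh = (185.5)(12.7)(38.0) = 89520 J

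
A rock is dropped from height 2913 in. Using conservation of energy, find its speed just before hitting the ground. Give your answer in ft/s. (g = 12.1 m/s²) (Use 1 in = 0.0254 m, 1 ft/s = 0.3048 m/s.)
Convert to SI: h = 73.9902 m
mgh = ½mv² ⇒ v = √(2gh) = √(2·12.1·73.9902) = 42.315 m/s = 138.8 ft/s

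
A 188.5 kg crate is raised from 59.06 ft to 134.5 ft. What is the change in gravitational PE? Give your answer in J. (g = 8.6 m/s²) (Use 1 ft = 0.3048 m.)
Convert to SI: m = 188.5 kg, Δh = 22.9941 m
ΔPE = mgΔh = (188.5)(8.6)(22.9941) = 37280 J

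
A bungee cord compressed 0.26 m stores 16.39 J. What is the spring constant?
k = 2·PE/x² = 2·16.39/(0.26)² = 484.9 N/m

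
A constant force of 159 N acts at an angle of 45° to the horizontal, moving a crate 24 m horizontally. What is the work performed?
W = F·d·cosθ = (159)(24)cos(45°) = 2698 J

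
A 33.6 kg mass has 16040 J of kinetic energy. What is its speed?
v = √(2·KE/m) = √(2·16040/33.6) = 30.9 m/s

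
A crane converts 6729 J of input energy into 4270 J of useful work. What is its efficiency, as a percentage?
η = W_out/W_in = 4270/6729 = 63.46%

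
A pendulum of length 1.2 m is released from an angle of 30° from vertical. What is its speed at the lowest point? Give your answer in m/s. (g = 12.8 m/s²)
h = L(1 − cosθ) = 1.2(1 − cos30°) = 0.16077 m
v = √(2gh) = √(2·12.8·0.16077) = 2.029 m/s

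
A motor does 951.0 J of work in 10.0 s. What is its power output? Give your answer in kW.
P = W/t = 951.0/10.0 = 95.1 W = 0.0951 kW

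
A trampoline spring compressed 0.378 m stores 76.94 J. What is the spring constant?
k = 2·PE/x² = 2·76.94/(0.378)² = 1077 N/m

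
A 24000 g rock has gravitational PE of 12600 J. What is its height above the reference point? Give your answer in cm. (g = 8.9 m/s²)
Convert to SI: m = 24.0 kg, PE = 12600.0 J
h = PE/(mg) = 12600.0/(24.0·8.9) = 58.9888 m = 5899 cm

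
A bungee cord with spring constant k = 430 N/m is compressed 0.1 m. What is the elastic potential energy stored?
PE = ½kx² = ½(430)(0.1)² = 2.15 J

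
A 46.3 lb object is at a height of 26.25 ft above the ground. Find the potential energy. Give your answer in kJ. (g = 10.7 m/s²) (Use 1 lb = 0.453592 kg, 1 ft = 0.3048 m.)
Convert to SI: m = 21.0013 kg, h = 8.001 m
PE = mgh = (21.0013)(10.7)(8.001) = 1797.94 J = 1.798 kJ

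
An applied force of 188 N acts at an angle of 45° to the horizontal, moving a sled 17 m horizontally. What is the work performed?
W = F·d·cosθ = (188)(17)cos(45°) = 2260 J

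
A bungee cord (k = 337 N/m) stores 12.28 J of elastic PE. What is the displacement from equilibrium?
x = √(2·PE/k) = √(2·12.28/337) = 0.27 m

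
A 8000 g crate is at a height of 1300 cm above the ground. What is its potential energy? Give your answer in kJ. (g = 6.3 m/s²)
Convert to SI: m = 8.0 kg, h = 13.0 m
PE = mgh = (8.0)(6.3)(13.0) = 655.2 J = 0.6552 kJ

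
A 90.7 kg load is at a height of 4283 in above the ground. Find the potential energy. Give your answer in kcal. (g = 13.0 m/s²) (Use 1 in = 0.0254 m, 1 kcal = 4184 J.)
Convert to SI: m = 90.7 kg, h = 108.788 m
PE = mgh = (90.7)(13.0)(108.788) = 128272 J = 30.66 kcal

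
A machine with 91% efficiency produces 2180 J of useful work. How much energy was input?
W_in = W_out/η = 2180/0.91 = 2396 J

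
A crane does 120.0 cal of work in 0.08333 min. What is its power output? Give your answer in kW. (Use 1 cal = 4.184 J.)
Convert to SI: W = 502.08 J, t = 4.9998 s
P = W/t = 502.08/4.9998 = 100.42 W = 0.1004 kW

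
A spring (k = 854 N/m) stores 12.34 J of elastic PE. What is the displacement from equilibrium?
x = √(2·PE/k) = √(2·12.34/854) = 0.17 m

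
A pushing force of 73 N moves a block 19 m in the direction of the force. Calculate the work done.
W = F·d = (73)(19) = 1387 J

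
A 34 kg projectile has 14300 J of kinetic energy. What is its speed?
v = √(2·KE/m) = √(2·14300/34) = 29.0 m/s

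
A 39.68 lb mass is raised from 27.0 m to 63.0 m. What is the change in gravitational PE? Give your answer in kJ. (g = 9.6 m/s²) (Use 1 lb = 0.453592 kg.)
Convert to SI: m = 17.9985 kg, Δh = 36.0 m
ΔPE = mgΔh = (17.9985)(9.6)(36.0) = 6220.29 J = 6.22 kJ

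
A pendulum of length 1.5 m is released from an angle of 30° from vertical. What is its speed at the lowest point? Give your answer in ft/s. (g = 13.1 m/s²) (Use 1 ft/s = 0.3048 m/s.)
h = L(1 − cosθ) = 1.5(1 − cos30°) = 0.200962 m
v = √(2gh) = √(2·13.1·0.200962) = 2.2946 m/s = 7.528 ft/s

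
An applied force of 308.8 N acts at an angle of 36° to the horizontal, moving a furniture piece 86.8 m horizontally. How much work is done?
W = F·d·cosθ = (308.8)(86.8)cos(36°) = 21680 J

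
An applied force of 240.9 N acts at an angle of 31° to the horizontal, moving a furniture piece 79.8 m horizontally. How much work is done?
W = F·d·cosθ = (240.9)(79.8)cos(31°) = 16480 J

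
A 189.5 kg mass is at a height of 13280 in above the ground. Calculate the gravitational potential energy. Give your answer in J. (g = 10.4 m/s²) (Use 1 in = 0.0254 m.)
Convert to SI: m = 189.5 kg, h = 337.312 m
PE = mgh = (189.5)(10.4)(337.312) = 664800 J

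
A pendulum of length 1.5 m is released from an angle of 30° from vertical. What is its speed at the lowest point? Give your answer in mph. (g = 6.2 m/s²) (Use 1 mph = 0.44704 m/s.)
h = L(1 − cosθ) = 1.5(1 − cos30°) = 0.200962 m
v = √(2gh) = √(2·6.2·0.200962) = 1.57858 m/s = 3.531 mph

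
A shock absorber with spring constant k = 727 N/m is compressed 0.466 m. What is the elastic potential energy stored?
PE = ½kx² = ½(727)(0.466)² = 78.94 J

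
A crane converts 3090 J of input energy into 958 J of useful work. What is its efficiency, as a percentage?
η = W_out/W_in = 958/3090 = 31.0%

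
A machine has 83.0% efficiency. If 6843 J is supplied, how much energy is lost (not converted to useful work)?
W_lost = W_in(1 − η) = 6843·(1 − 0.83) = 1163 J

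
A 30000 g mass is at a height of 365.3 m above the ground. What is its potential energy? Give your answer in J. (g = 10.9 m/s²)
Convert to SI: m = 30.0 kg, h = 365.3 m
PE = mgh = (30.0)(10.9)(365.3) = 119500 J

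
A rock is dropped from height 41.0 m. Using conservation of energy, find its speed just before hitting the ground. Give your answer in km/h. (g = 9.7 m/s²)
mgh = ½mv² ⇒ v = √(2gh) = √(2·9.7·41.0) = 28.2028 m/s = 101.5 km/h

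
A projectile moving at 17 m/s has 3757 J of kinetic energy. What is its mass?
m = 2·KE/v² = 2·3757/(17)² = 26.0 kg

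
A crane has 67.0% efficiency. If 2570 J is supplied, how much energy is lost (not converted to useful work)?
W_lost = W_in(1 − η) = 2570·(1 − 0.67) = 848.1 J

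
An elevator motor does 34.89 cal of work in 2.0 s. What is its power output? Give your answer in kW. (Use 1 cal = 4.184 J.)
Convert to SI: W = 145.98 J, t = 2.0 s
P = W/t = 145.98/2.0 = 72.9899 W = 0.07299 kW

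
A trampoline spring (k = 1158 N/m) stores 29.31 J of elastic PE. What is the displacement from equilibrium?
x = √(2·PE/k) = √(2·29.31/1158) = 0.225 m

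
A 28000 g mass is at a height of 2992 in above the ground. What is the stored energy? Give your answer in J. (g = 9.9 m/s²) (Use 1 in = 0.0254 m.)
Convert to SI: m = 28.0 kg, h = 75.9968 m
PE = mgh = (28.0)(9.9)(75.9968) = 21070 J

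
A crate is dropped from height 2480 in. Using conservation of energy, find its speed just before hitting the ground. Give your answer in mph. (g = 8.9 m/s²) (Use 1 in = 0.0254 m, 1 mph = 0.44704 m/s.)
Convert to SI: h = 62.992 m
mgh = ½mv² ⇒ v = √(2gh) = √(2·8.9·62.992) = 33.4852 m/s = 74.9 mph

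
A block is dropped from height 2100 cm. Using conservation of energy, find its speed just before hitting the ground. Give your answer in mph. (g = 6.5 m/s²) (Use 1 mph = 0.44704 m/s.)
Convert to SI: h = 21.0 m
mgh = ½mv² ⇒ v = √(2gh) = √(2·6.5·21.0) = 16.5227 m/s = 36.96 mph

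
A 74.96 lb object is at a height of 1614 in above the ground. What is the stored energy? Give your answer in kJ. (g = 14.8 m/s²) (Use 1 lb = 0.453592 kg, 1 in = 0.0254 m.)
Convert to SI: m = 34.0013 kg, h = 40.9956 m
PE = mgh = (34.0013)(14.8)(40.9956) = 20629.7 J = 20.63 kJ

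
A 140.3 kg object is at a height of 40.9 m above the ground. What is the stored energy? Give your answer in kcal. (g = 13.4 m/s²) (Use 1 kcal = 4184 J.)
PE = mgh = (140.3)(13.4)(40.9) = 76892.8 J = 18.38 kcal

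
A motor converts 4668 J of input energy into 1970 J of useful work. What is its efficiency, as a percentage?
η = W_out/W_in = 1970/4668 = 42.2%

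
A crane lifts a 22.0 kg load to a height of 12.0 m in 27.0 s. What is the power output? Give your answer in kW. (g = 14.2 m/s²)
P = mgh/t = (22.0)(14.2)(12.0)/27.0 = 138.844 W = 0.1388 kW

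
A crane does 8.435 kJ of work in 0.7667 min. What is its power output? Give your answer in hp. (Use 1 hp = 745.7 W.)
Convert to SI: W = 8435.0 J, t = 46.002 s
P = W/t = 8435.0/46.002 = 183.362 W = 0.2459 hp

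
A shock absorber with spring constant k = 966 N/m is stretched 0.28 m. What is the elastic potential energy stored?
PE = ½kx² = ½(966)(0.28)² = 37.87 J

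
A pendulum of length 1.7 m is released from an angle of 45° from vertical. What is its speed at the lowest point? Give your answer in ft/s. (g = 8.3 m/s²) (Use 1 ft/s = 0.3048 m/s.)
h = L(1 − cosθ) = 1.7(1 − cos45°) = 0.497918 m
v = √(2gh) = √(2·8.3·0.497918) = 2.87497 m/s = 9.432 ft/s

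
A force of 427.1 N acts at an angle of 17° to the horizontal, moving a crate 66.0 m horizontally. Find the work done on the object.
W = F·d·cosθ = (427.1)(66.0)cos(17°) = 26960 J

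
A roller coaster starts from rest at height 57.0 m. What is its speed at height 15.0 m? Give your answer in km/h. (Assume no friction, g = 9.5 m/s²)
mgh₁ = mgh₂ + ½mv² ⇒ v = √(2g(h₁−h₂)) = √(2·9.5·42.0) = 28.2489 m/s = 101.7 km/h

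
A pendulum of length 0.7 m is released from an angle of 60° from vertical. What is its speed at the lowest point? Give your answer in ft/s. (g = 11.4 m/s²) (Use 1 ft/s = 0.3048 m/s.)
h = L(1 − cosθ) = 0.7(1 − cos60°) = 0.35 m
v = √(2gh) = √(2·11.4·0.35) = 2.82489 m/s = 9.268 ft/s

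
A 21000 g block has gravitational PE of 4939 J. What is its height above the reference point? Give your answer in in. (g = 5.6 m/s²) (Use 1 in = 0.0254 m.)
Convert to SI: m = 21.0 kg, PE = 4939.0 J
h = PE/(mg) = 4939.0/(21.0·5.6) = 41.9983 m = 1653 in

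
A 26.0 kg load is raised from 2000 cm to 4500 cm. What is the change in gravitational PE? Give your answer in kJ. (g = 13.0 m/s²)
Convert to SI: m = 26.0 kg, Δh = 25.0 m
ΔPE = mgΔh = (26.0)(13.0)(25.0) = 8450.0 J = 8.45 kJ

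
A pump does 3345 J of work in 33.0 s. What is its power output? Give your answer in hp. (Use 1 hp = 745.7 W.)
P = W/t = 3345.0/33.0 = 101.364 W = 0.1359 hp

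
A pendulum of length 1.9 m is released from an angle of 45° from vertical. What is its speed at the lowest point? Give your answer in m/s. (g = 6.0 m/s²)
h = L(1 − cosθ) = 1.9(1 − cos45°) = 0.556497 m
v = √(2gh) = √(2·6.0·0.556497) = 2.584 m/s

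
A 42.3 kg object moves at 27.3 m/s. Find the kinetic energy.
KE = ½mv² = ½(42.3)(27.3)² = 15760 J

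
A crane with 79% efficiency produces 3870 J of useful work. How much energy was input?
W_in = W_out/η = 3870/0.79 = 4899 J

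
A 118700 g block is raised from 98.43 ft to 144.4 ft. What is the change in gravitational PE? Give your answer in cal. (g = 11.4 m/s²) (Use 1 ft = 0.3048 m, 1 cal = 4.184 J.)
Convert to SI: m = 118.7 kg, Δh = 14.0117 m
ΔPE = mgΔh = (118.7)(11.4)(14.0117) = 18960.3 J = 4532 cal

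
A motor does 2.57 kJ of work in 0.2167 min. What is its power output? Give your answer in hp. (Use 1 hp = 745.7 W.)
Convert to SI: W = 2570.0 J, t = 13.002 s
P = W/t = 2570.0/13.002 = 197.662 W = 0.2651 hp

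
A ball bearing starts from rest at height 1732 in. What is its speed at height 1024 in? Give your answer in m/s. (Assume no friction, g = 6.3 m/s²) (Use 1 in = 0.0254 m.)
Convert to SI: h₁−h₂ = 17.9832 m
mgh₁ = mgh₂ + ½mv² ⇒ v = √(2g(h₁−h₂)) = √(2·6.3·17.9832) = 15.05 m/s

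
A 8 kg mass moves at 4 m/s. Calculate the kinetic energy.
KE = ½mv² = ½(8)(4)² = 64.0 J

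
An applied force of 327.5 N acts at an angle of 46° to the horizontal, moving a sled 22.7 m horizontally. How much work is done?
W = F·d·cosθ = (327.5)(22.7)cos(46°) = 5164 J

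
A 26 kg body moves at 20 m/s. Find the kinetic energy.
KE = ½mv² = ½(26)(20)² = 5200.0 J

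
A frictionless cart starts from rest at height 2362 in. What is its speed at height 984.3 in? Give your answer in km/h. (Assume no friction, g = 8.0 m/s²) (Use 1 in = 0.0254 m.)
Convert to SI: h₁−h₂ = 34.9936 m
mgh₁ = mgh₂ + ½mv² ⇒ v = √(2g(h₁−h₂)) = √(2·8.0·34.9936) = 23.6621 m/s = 85.18 km/h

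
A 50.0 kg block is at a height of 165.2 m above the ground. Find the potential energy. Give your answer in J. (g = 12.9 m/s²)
PE = mgh = (50.0)(12.9)(165.2) = 106600 J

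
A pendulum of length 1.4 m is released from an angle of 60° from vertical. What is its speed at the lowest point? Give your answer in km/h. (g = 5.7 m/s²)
h = L(1 − cosθ) = 1.4(1 − cos60°) = 0.7 m
v = √(2gh) = √(2·5.7·0.7) = 2.82489 m/s = 10.17 km/h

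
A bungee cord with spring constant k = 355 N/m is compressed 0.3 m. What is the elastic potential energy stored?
PE = ½kx² = ½(355)(0.3)² = 15.98 J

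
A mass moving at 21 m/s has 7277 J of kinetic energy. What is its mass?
m = 2·KE/v² = 2·7277/(21)² = 33.0 kg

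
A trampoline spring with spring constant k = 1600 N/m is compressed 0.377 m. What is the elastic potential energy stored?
PE = ½kx² = ½(1600)(0.377)² = 113.7 J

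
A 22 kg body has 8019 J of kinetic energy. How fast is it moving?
v = √(2·KE/m) = √(2·8019/22) = 27.0 m/s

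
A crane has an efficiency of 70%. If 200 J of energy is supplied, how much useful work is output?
W_out = η·W_in = 0.7·200 = 140.0 J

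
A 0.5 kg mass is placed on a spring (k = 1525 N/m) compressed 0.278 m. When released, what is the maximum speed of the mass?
½kx² = ½mv² ⇒ v = x√(k/m) = (0.278)√(1525/0.5) = 15.35 m/s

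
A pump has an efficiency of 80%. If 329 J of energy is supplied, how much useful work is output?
W_out = η·W_in = 0.8·329 = 263.2 J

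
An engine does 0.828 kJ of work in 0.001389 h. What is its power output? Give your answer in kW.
Convert to SI: W = 828.0 J, t = 5.0004 s
P = W/t = 828.0/5.0004 = 165.587 W = 0.1656 kW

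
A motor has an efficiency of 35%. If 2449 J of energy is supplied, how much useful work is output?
W_out = η·W_in = 0.35·2449 = 857.15 J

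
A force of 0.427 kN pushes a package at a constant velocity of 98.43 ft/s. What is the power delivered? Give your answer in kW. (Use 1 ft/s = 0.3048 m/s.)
Convert to SI: F = 427.0 N, v = 30.0015 m/s
P = Fv = (427.0)(30.0015) = 12810.6 W = 12.81 kW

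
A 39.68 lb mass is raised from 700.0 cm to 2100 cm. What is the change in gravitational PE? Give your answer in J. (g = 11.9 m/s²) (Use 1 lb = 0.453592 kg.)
Convert to SI: m = 17.9985 kg, Δh = 14.0 m
ΔPE = mgΔh = (17.9985)(11.9)(14.0) = 2999 J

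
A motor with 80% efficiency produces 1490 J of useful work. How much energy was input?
W_in = W_out/η = 1490/0.8 = 1863 J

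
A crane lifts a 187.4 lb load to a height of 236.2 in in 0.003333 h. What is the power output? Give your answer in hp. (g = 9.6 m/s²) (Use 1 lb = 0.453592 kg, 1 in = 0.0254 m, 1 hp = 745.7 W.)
Convert to SI: m = 85.0031 kg, h = 5.99948 m, t = 11.9988 s
P = mgh/t = (85.0031)(9.6)(5.99948)/11.9988 = 408.021 W = 0.5472 hp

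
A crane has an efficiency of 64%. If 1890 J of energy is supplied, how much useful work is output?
W_out = η·W_in = 0.64·1890 = 1209.6 J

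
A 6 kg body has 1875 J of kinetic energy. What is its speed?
v = √(2·KE/m) = √(2·1875/6) = 25.0 m/s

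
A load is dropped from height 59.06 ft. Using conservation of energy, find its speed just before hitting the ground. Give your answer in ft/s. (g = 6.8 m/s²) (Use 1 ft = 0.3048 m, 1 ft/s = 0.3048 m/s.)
Convert to SI: h = 18.0015 m
mgh = ½mv² ⇒ v = √(2gh) = √(2·6.8·18.0015) = 15.6467 m/s = 51.33 ft/s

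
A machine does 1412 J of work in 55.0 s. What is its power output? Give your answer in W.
P = W/t = 1412.0/55.0 = 25.67 W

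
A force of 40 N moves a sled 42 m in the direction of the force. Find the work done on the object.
W = F·d = (40)(42) = 1680 J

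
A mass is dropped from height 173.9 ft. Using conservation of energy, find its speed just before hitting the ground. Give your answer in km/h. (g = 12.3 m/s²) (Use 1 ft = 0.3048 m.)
Convert to SI: h = 53.0047 m
mgh = ½mv² ⇒ v = √(2gh) = √(2·12.3·53.0047) = 36.1098 m/s = 130.0 km/h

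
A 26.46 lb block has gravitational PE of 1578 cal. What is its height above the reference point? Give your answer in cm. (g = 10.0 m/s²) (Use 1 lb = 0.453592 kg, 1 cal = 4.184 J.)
Convert to SI: m = 12.002 kg, PE = 6602.35 J
h = PE/(mg) = 6602.35/(12.002·10.0) = 55.0102 m = 5501 cm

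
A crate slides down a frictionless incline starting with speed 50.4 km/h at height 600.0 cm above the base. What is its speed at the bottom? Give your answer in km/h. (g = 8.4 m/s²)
Convert to SI: v₀ = 14.0 m/s, h = 6.0 m
½mv₀² + mgh = ½mv² ⇒ v = √(v₀² + 2gh) = √(14.0² + 2·8.4·6.0) = 17.2279 m/s = 62.02 km/h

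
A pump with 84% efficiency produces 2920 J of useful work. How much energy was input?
W_in = W_out/η = 2920/0.84 = 3476 J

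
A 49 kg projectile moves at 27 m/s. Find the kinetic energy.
KE = ½mv² = ½(49)(27)² = 17860.5 J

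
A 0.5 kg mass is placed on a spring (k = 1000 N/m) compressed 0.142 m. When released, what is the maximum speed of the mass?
½kx² = ½mv² ⇒ v = x√(k/m) = (0.142)√(1000/0.5) = 6.35 m/s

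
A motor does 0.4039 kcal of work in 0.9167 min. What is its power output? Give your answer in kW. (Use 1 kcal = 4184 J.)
Convert to SI: W = 1689.92 J, t = 55.002 s
P = W/t = 1689.92/55.002 = 30.7247 W = 0.03072 kW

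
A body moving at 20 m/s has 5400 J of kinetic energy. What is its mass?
m = 2·KE/v² = 2·5400/(20)² = 27.0 kg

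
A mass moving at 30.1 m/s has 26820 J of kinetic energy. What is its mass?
m = 2·KE/v² = 2·26820/(30.1)² = 59.2 kg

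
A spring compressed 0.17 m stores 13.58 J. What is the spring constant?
k = 2·PE/x² = 2·13.58/(0.17)² = 939.8 N/m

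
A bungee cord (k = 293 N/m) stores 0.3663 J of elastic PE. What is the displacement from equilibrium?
x = √(2·PE/k) = √(2·0.3663/293) = 0.05 m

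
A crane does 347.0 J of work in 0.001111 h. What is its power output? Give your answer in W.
Convert to SI: W = 347.0 J, t = 3.9996 s
P = W/t = 347.0/3.9996 = 86.76 W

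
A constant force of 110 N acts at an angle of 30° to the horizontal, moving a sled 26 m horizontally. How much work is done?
W = F·d·cosθ = (110)(26)cos(30°) = 2477 J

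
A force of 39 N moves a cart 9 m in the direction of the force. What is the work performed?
W = F·d = (39)(9) = 351.0 J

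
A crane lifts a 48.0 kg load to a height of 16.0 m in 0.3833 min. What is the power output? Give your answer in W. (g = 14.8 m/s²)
Convert to SI: m = 48.0 kg, h = 16.0 m, t = 22.998 s
P = mgh/t = (48.0)(14.8)(16.0)/22.998 = 494.2 W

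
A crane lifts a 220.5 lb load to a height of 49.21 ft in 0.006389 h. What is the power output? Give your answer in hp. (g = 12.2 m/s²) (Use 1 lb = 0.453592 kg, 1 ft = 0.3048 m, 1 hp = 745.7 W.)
Convert to SI: m = 100.017 kg, h = 14.9992 m, t = 23.0004 s
P = mgh/t = (100.017)(12.2)(14.9992)/23.0004 = 795.732 W = 1.067 hp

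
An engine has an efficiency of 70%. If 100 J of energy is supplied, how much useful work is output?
W_out = η·W_in = 0.7·100 = 70.0 J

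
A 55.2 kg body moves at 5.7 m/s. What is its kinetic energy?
KE = ½mv² = ½(55.2)(5.7)² = 896.7 J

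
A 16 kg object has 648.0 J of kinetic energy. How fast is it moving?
v = √(2·KE/m) = √(2·648.0/16) = 9.0 m/s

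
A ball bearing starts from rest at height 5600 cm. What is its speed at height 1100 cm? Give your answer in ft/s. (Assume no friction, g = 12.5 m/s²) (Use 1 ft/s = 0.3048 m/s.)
Convert to SI: h₁−h₂ = 45.0 m
mgh₁ = mgh₂ + ½mv² ⇒ v = √(2g(h₁−h₂)) = √(2·12.5·45.0) = 33.541 m/s = 110.0 ft/s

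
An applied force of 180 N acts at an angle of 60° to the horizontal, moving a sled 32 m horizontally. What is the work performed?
W = F·d·cosθ = (180)(32)cos(60°) = 2880 J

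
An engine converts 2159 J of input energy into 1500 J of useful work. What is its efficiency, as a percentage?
η = W_out/W_in = 1500/2159 = 69.48%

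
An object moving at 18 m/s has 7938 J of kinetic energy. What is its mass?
m = 2·KE/v² = 2·7938/(18)² = 49.0 kg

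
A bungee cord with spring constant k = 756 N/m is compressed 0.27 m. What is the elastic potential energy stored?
PE = ½kx² = ½(756)(0.27)² = 27.56 J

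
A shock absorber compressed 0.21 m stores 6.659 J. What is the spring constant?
k = 2·PE/x² = 2·6.659/(0.21)² = 302.0 N/m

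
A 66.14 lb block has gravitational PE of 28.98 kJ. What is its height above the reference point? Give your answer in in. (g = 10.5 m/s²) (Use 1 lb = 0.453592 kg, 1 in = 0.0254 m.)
Convert to SI: m = 30.0006 kg, PE = 28980.0 J
h = PE/(mg) = 28980.0/(30.0006·10.5) = 91.9982 m = 3622 in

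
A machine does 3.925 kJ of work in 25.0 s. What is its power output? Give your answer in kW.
Convert to SI: W = 3925.0 J, t = 25.0 s
P = W/t = 3925.0/25.0 = 157.0 W = 0.157 kW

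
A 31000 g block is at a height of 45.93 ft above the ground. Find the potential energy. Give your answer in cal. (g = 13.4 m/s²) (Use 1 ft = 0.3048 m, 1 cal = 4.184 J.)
Convert to SI: m = 31.0 kg, h = 13.9995 m
PE = mgh = (31.0)(13.4)(13.9995) = 5815.38 J = 1390 cal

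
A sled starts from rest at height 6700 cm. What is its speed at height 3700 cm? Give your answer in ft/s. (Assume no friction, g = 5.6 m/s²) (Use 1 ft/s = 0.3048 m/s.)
Convert to SI: h₁−h₂ = 30.0 m
mgh₁ = mgh₂ + ½mv² ⇒ v = √(2g(h₁−h₂)) = √(2·5.6·30.0) = 18.3303 m/s = 60.14 ft/s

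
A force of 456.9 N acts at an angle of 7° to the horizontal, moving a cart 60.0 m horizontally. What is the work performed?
W = F·d·cosθ = (456.9)(60.0)cos(7°) = 27210 J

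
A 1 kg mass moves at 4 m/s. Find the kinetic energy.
KE = ½mv² = ½(1)(4)² = 8.0 J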